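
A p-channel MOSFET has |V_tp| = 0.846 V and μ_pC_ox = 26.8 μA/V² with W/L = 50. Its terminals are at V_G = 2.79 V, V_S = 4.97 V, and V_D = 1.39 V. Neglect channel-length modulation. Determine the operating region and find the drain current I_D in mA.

V_SG = V_S − V_G = 4.97 − 2.79 = 2.18 V; V_SD = V_S − V_D = 4.97 − 1.39 = 3.58 V.
k_p = μ_pC_ox · (W/L) = 1.34 mA/V².
V_ov = V_SG − |V_tp| = 2.18 − 0.846 = 1.33 V.
Since V_SD = 3.58 V ≥ V_ov = 1.33 V, the device is in saturation.
I_D = ½ k_p V_ov² = 0.5 × 1.34 × 1.33² = 1.19 mA.

Saturation; I_D = 1.19 mA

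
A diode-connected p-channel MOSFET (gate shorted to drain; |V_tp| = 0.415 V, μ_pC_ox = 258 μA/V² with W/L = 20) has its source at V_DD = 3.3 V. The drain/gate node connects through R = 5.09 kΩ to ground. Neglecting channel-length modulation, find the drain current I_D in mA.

I_D = 0.482 mA

With gate tied to drain, V_SG = V_SD ≥ V_SG − |V_tp|, so the device is in saturation.
k_p = μ_pC_ox · (W/L) = 5.16 mA/V².
KCL at the drain: ½ k_p (V_SG − |V_tp|)² = (V_DD − V_SG)/R.
Let x = V_SG − 0.415. Then 13.1 x² + x − 2.885 = 0, giving x = 0.432 V (positive root), so V_SG = 0.847 V.
I_D = (V_DD − V_SG)/R = (3.3 − 0.847) / 5.09 = 0.482 mA.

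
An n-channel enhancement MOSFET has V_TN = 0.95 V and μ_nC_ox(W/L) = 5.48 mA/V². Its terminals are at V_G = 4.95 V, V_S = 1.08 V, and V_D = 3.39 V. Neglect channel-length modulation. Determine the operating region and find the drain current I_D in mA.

V_GS = V_G − V_S = 4.95 − 1.08 = 3.87 V; V_DS = V_D − V_S = 3.39 − 1.08 = 2.31 V.
V_ov = V_GS − V_TN = 3.87 − 0.95 = 2.92 V.
Since V_DS = 2.31 V < V_ov = 2.92 V, the device is in the triode region.
I_D = k_n [V_ov · V_DS − ½ V_DS²] = 5.48 × [2.92 × 2.31 − 0.5 × 2.31²] = 22.3 mA.

Triode; I_D = 22.3 mA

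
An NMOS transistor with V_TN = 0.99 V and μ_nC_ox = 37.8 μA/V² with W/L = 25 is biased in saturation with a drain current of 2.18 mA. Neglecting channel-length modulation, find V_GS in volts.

V_GS = 3.14 V

k_n = μ_nC_ox · (W/L) = 0.945 mA/V².
In saturation I_D = ½ k_n (V_GS − V_TN)², so V_GS − V_TN = √(2 I_D / k_n) = √(2 × 2.18 / 0.945) = 2.15 V.
V_GS = 0.99 + 2.15 = 3.14 V.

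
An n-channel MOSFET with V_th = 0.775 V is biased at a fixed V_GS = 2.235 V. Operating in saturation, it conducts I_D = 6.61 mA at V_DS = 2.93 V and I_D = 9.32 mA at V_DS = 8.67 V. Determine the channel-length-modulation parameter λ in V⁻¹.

λ = 0.0903 V⁻¹

With V_GS fixed, I_D ∝ (1 + λ V_DS) in saturation, so I_D2/I_D1 = (1 + λ V_DS2)/(1 + λ V_DS1).
9.32/6.61 = 1.41 = (1 + 8.67 λ)/(1 + 2.93 λ).
Solving: λ (I_D1 V_DS2 − I_D2 V_DS1) = I_D2 − I_D1, so λ = (9.32 − 6.61) / (6.61 × 8.67 − 9.32 × 2.93) = 2.71 / 30 = 0.0903 V⁻¹.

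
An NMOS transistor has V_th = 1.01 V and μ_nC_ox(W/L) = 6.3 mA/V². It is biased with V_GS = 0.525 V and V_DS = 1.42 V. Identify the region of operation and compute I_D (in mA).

Cutoff; I_D = 0 mA

V_GS = 0.525 V < V_th = 1.01 V, so the transistor is in cutoff.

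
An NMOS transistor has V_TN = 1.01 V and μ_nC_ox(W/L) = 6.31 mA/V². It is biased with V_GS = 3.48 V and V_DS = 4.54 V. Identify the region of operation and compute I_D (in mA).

Saturation; I_D = 19.2 mA

V_ov = V_GS − V_TN = 3.48 − 1.01 = 2.47 V.
Since V_DS = 4.54 V ≥ V_ov = 2.47 V, the device is in saturation.
I_D = ½ k_n V_ov² = 0.5 × 6.31 × 2.47² = 19.2 mA.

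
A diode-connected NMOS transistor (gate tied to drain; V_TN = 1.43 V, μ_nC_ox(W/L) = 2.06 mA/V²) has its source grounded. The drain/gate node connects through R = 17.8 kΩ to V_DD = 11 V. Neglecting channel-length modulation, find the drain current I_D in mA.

I_D = 0.499 mA

With gate tied to drain, V_GS = V_DS ≥ V_GS − V_TN, so the device is in saturation.
KCL at the drain: ½ k_n (V_GS − V_TN)² = (V_DD − V_GS)/R.
Let x = V_GS − 1.43. Then 18.3 x² + x − 9.57 = 0, giving x = 0.696 V (positive root), so V_GS = 2.13 V.
I_D = (V_DD − V_GS)/R = (11 − 2.13) / 17.8 = 0.499 mA.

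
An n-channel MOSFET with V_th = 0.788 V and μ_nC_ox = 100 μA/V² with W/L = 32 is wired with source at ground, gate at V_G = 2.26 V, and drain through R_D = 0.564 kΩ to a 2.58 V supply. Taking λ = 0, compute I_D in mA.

I_D = 2.96 mA

V_GS = V_G = 2.26 V, so V_ov = 2.26 − 0.788 = 1.47 V.
k_n = μ_nC_ox · (W/L) = 3.2 mA/V².
Assume saturation: I_D = ½ k_n V_ov² = 0.5 × 3.2 × 1.47² = 3.47 mA, giving V_DS = V_DD − I_D R_D = 2.58 − 3.47 × 0.564 = 0.625 V.
But 0.625 V < V_ov = 1.47 V, so the device is actually in triode.
In triode I_D = k_n[V_ov V_DS − ½ V_DS²] and I_D = (V_DD − V_DS)/R_D. Equating: 0.902 V_DS² − 3.657 V_DS + 2.58 = 0, giving V_DS = 0.91 V (the root below V_ov).
I_D = (2.58 − 0.91) / 0.564 = 2.96 mA.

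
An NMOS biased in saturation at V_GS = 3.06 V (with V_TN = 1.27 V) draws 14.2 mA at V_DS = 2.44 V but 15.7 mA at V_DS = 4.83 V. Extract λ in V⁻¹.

λ = 0.0495 V⁻¹

With V_GS fixed, I_D ∝ (1 + λ V_DS) in saturation, so I_D2/I_D1 = (1 + λ V_DS2)/(1 + λ V_DS1).
15.7/14.2 = 1.106 = (1 + 4.83 λ)/(1 + 2.44 λ).
Solving: λ (I_D1 V_DS2 − I_D2 V_DS1) = I_D2 − I_D1, so λ = (15.7 − 14.2) / (14.2 × 4.83 − 15.7 × 2.44) = 1.5 / 30.3 = 0.0495 V⁻¹.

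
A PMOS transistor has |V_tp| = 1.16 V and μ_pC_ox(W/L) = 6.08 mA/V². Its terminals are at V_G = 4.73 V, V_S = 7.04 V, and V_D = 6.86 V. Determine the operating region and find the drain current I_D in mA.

Triode; I_D = 1.16 mA

V_SG = V_S − V_G = 7.04 − 4.73 = 2.31 V; V_SD = V_S − V_D = 7.04 − 6.86 = 0.18 V.
V_ov = V_SG − |V_tp| = 2.31 − 1.16 = 1.15 V.
Since V_SD = 0.18 V < V_ov = 1.15 V, the device is in the triode region.
I_D = k_p [V_ov · V_SD − ½ V_SD²] = 6.08 × [1.15 × 0.18 − 0.5 × 0.18²] = 1.16 mA.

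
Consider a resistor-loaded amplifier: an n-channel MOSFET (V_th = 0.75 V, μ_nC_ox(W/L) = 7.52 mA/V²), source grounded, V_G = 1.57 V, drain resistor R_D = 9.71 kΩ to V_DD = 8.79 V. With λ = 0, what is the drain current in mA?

I_D = 0.889 mA

V_GS = V_G = 1.57 V, so V_ov = 1.57 − 0.75 = 0.82 V.
Assume saturation: I_D = ½ k_n V_ov² = 0.5 × 7.52 × 0.82² = 2.53 mA, giving V_DS = V_DD − I_D R_D = 8.79 − 2.53 × 9.71 = -15.8 V.
But -15.8 V < V_ov = 0.82 V, so the device is actually in triode.
In triode I_D = k_n[V_ov V_DS − ½ V_DS²] and I_D = (V_DD − V_DS)/R_D. Equating: 36.5 V_DS² − 60.88 V_DS + 8.79 = 0, giving V_DS = 0.16 V (the root below V_ov).
I_D = (8.79 − 0.16) / 9.71 = 0.889 mA.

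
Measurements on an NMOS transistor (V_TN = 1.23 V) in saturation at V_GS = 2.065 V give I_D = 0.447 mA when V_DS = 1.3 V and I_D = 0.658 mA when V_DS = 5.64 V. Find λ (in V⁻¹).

λ = 0.127 V⁻¹

With V_GS fixed, I_D ∝ (1 + λ V_DS) in saturation, so I_D2/I_D1 = (1 + λ V_DS2)/(1 + λ V_DS1).
0.658/0.447 = 1.472 = (1 + 5.64 λ)/(1 + 1.3 λ).
Solving: λ (I_D1 V_DS2 − I_D2 V_DS1) = I_D2 − I_D1, so λ = (0.658 − 0.447) / (0.447 × 5.64 − 0.658 × 1.3) = 0.211 / 1.67 = 0.127 V⁻¹.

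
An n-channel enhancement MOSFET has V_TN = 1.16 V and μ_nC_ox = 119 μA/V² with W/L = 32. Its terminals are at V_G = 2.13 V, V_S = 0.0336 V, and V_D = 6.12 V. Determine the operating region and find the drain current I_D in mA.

V_GS = V_G − V_S = 2.13 − 0.0336 = 2.1 V; V_DS = V_D − V_S = 6.12 − 0.0336 = 6.09 V.
k_n = μ_nC_ox · (W/L) = 3.808 mA/V².
V_ov = V_GS − V_TN = 2.1 − 1.16 = 0.936 V.
Since V_DS = 6.09 V ≥ V_ov = 0.936 V, the device is in saturation.
I_D = ½ k_n V_ov² = 0.5 × 3.808 × 0.936² = 1.67 mA.

Saturation; I_D = 1.67 mA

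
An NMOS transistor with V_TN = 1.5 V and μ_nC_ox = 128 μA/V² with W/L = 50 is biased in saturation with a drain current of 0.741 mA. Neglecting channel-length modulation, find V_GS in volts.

k_n = μ_nC_ox · (W/L) = 6.4 mA/V².
In saturation I_D = ½ k_n (V_GS − V_TN)², so V_GS − V_TN = √(2 I_D / k_n) = √(2 × 0.741 / 6.4) = 0.481 V.
V_GS = 1.5 + 0.481 = 1.98 V.

V_GS = 1.98 V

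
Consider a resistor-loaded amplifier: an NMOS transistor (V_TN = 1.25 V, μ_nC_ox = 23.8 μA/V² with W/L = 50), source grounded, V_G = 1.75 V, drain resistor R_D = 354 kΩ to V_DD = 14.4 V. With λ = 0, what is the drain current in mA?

V_GS = V_G = 1.75 V, so V_ov = 1.75 − 1.25 = 0.5 V.
k_n = μ_nC_ox · (W/L) = 1.19 mA/V².
Assume saturation: I_D = ½ k_n V_ov² = 0.5 × 1.19 × 0.5² = 0.149 mA, giving V_DS = V_DD − I_D R_D = 14.4 − 0.149 × 354 = -38.3 V.
But -38.3 V < V_ov = 0.5 V, so the device is actually in triode.
In triode I_D = k_n[V_ov V_DS − ½ V_DS²] and I_D = (V_DD − V_DS)/R_D. Equating: 211 V_DS² − 211.6 V_DS + 14.4 = 0, giving V_DS = 0.0734 V (the root below V_ov).
I_D = (14.4 − 0.0734) / 354 = 0.0405 mA.

I_D = 0.0405 mA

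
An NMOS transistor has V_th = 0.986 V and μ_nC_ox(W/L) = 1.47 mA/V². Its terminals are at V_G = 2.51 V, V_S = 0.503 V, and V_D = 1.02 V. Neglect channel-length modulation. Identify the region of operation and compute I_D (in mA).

Triode; I_D = 0.579 mA

V_GS = V_G − V_S = 2.51 − 0.503 = 2.01 V; V_DS = V_D − V_S = 1.02 − 0.503 = 0.517 V.
V_ov = V_GS − V_th = 2.01 − 0.986 = 1.02 V.
Since V_DS = 0.517 V < V_ov = 1.02 V, the device is in the triode region.
I_D = k_n [V_ov · V_DS − ½ V_DS²] = 1.47 × [1.02 × 0.517 − 0.5 × 0.517²] = 0.579 mA.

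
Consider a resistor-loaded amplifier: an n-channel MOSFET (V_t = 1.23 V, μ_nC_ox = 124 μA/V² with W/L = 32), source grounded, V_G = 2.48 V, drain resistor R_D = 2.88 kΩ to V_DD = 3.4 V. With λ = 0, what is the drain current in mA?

V_GS = V_G = 2.48 V, so V_ov = 2.48 − 1.23 = 1.25 V.
k_n = μ_nC_ox · (W/L) = 3.968 mA/V².
Assume saturation: I_D = ½ k_n V_ov² = 0.5 × 3.968 × 1.25² = 3.1 mA, giving V_DS = V_DD − I_D R_D = 3.4 − 3.1 × 2.88 = -5.53 V.
But -5.53 V < V_ov = 1.25 V, so the device is actually in triode.
In triode I_D = k_n[V_ov V_DS − ½ V_DS²] and I_D = (V_DD − V_DS)/R_D. Equating: 5.71 V_DS² − 15.28 V_DS + 3.4 = 0, giving V_DS = 0.245 V (the root below V_ov).
I_D = (3.4 − 0.245) / 2.88 = 1.1 mA.

I_D = 1.10 mA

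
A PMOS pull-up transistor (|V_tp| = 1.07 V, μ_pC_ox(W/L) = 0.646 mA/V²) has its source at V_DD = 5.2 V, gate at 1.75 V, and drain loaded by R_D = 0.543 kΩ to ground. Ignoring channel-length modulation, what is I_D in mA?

V_SG = V_DD − V_G = 5.2 − 1.75 = 3.45 V, so V_ov = 3.45 − 1.07 = 2.38 V.
Assume saturation: I_D = ½ k_p V_ov² = 0.5 × 0.646 × 2.38² = 1.83 mA, giving V_SD = V_DD − I_D R_D = 5.2 − 1.83 × 0.543 = 4.21 V.
V_SD = 4.21 V ≥ V_ov = 2.38 V, confirming saturation.

I_D = 1.83 mA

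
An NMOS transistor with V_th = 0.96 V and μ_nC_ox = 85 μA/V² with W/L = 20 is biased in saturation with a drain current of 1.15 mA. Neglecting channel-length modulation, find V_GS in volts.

k_n = μ_nC_ox · (W/L) = 1.7 mA/V².
In saturation I_D = ½ k_n (V_GS − V_th)², so V_GS − V_th = √(2 I_D / k_n) = √(2 × 1.15 / 1.7) = 1.16 V.
V_GS = 0.96 + 1.16 = 2.12 V.

V_GS = 2.12 V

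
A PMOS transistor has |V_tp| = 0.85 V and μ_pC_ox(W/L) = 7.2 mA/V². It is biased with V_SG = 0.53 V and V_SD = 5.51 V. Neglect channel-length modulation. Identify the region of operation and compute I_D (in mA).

V_SG = 0.53 V < |V_tp| = 0.85 V, so the transistor is in cutoff.

Cutoff; I_D = 0 mA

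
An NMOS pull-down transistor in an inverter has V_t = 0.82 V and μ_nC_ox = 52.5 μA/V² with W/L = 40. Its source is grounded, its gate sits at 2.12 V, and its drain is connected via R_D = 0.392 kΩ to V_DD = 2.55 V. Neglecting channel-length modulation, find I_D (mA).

I_D = 1.77 mA

V_GS = V_G = 2.12 V, so V_ov = 2.12 − 0.82 = 1.3 V.
k_n = μ_nC_ox · (W/L) = 2.1 mA/V².
Assume saturation: I_D = ½ k_n V_ov² = 0.5 × 2.1 × 1.3² = 1.77 mA, giving V_DS = V_DD − I_D R_D = 2.55 − 1.77 × 0.392 = 1.85 V.
V_DS = 1.85 V ≥ V_ov = 1.3 V, confirming saturation.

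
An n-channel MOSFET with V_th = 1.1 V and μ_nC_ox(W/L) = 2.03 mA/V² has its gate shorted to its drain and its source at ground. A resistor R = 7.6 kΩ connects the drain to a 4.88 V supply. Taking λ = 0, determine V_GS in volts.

With gate tied to drain, V_GS = V_DS ≥ V_GS − V_th, so the device is in saturation.
KCL at the drain: ½ k_n (V_GS − V_th)² = (V_DD − V_GS)/R.
Let x = V_GS − 1.1. Then 7.71 x² + x − 3.78 = 0, giving x = 0.638 V (positive root), so V_GS = 1.74 V.
I_D = (V_DD − V_GS)/R = (4.88 − 1.74) / 7.6 = 0.413 mA.

V_GS = 1.74 V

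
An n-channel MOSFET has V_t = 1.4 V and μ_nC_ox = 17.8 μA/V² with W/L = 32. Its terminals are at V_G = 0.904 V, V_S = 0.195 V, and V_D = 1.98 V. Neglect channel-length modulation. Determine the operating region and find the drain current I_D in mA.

V_GS = V_G − V_S = 0.904 − 0.195 = 0.709 V; V_DS = V_D − V_S = 1.98 − 0.195 = 1.78 V.
V_GS = 0.709 V < V_t = 1.4 V, so the transistor is in cutoff.

Cutoff; I_D = 0 mA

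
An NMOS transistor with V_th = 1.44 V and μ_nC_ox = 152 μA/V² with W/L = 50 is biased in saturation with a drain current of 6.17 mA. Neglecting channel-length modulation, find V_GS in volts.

k_n = μ_nC_ox · (W/L) = 7.6 mA/V².
In saturation I_D = ½ k_n (V_GS − V_th)², so V_GS − V_th = √(2 I_D / k_n) = √(2 × 6.17 / 7.6) = 1.27 V.
V_GS = 1.44 + 1.27 = 2.71 V.

V_GS = 2.71 V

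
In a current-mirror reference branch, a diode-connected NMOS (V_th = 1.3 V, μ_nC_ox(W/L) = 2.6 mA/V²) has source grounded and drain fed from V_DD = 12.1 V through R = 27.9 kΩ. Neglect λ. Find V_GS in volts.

With gate tied to drain, V_GS = V_DS ≥ V_GS − V_th, so the device is in saturation.
KCL at the drain: ½ k_n (V_GS − V_th)² = (V_DD − V_GS)/R.
Let x = V_GS − 1.3. Then 36.3 x² + x − 10.8 = 0, giving x = 0.532 V (positive root), so V_GS = 1.83 V.
I_D = (V_DD − V_GS)/R = (12.1 − 1.83) / 27.9 = 0.368 mA.

V_GS = 1.83 V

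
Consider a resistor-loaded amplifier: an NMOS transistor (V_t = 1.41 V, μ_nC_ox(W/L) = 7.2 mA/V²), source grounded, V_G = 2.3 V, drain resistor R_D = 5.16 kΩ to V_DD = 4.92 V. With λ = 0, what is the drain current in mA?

V_GS = V_G = 2.3 V, so V_ov = 2.3 − 1.41 = 0.89 V.
Assume saturation: I_D = ½ k_n V_ov² = 0.5 × 7.2 × 0.89² = 2.85 mA, giving V_DS = V_DD − I_D R_D = 4.92 − 2.85 × 5.16 = -9.79 V.
But -9.79 V < V_ov = 0.89 V, so the device is actually in triode.
In triode I_D = k_n[V_ov V_DS − ½ V_DS²] and I_D = (V_DD − V_DS)/R_D. Equating: 18.6 V_DS² − 34.07 V_DS + 4.92 = 0, giving V_DS = 0.158 V (the root below V_ov).
I_D = (4.92 − 0.158) / 5.16 = 0.923 mA.

I_D = 0.923 mA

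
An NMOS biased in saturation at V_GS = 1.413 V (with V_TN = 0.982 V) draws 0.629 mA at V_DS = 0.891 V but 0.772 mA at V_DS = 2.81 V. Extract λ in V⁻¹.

λ = 0.132 V⁻¹

With V_GS fixed, I_D ∝ (1 + λ V_DS) in saturation, so I_D2/I_D1 = (1 + λ V_DS2)/(1 + λ V_DS1).
0.772/0.629 = 1.227 = (1 + 2.81 λ)/(1 + 0.891 λ).
Solving: λ (I_D1 V_DS2 − I_D2 V_DS1) = I_D2 − I_D1, so λ = (0.772 − 0.629) / (0.629 × 2.81 − 0.772 × 0.891) = 0.143 / 1.08 = 0.132 V⁻¹.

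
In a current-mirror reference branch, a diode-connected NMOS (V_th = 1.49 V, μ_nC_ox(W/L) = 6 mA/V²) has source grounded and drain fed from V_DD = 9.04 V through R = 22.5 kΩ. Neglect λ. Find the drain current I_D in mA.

With gate tied to drain, V_GS = V_DS ≥ V_GS − V_th, so the device is in saturation.
KCL at the drain: ½ k_n (V_GS − V_th)² = (V_DD − V_GS)/R.
Let x = V_GS − 1.49. Then 67.5 x² + x − 7.55 = 0, giving x = 0.327 V (positive root), so V_GS = 1.82 V.
I_D = (V_DD − V_GS)/R = (9.04 − 1.82) / 22.5 = 0.321 mA.

I_D = 0.321 mA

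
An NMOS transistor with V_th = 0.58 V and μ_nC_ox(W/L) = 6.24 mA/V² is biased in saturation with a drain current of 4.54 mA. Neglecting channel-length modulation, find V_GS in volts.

In saturation I_D = ½ k_n (V_GS − V_th)², so V_GS − V_th = √(2 I_D / k_n) = √(2 × 4.54 / 6.24) = 1.21 V.
V_GS = 0.58 + 1.21 = 1.79 V.

V_GS = 1.79 V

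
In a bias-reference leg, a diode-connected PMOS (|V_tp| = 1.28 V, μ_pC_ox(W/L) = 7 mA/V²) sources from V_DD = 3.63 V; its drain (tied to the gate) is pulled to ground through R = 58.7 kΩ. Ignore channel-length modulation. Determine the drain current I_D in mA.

I_D = 0.0383 mA

With gate tied to drain, V_SG = V_SD ≥ V_SG − |V_tp|, so the device is in saturation.
KCL at the drain: ½ k_p (V_SG − |V_tp|)² = (V_DD − V_SG)/R.
Let x = V_SG − 1.28. Then 205 x² + x − 2.35 = 0, giving x = 0.105 V (positive root), so V_SG = 1.38 V.
I_D = (V_DD − V_SG)/R = (3.63 − 1.38) / 58.7 = 0.0383 mA.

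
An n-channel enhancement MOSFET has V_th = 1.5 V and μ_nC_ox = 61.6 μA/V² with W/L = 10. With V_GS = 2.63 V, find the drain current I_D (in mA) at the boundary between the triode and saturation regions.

At the boundary V_DS = V_ov = V_GS − V_th = 2.63 − 1.5 = 1.13 V.
k_n = μ_nC_ox · (W/L) = 0.616 mA/V².
I_D = ½ k_n V_ov² = 0.5 × 0.616 × 1.13² = 0.393 mA.

I_D = 0.393 mA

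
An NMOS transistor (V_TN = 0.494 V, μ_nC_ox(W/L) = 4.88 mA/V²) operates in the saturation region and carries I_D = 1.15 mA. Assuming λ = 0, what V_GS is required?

V_GS = 1.18 V

In saturation I_D = ½ k_n (V_GS − V_TN)², so V_GS − V_TN = √(2 I_D / k_n) = √(2 × 1.15 / 4.88) = 0.687 V.
V_GS = 0.494 + 0.687 = 1.18 V.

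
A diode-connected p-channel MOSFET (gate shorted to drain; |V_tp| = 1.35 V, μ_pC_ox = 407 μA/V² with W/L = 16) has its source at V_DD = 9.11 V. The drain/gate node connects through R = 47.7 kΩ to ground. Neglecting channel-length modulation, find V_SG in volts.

V_SG = 1.57 V

With gate tied to drain, V_SG = V_SD ≥ V_SG − |V_tp|, so the device is in saturation.
k_p = μ_pC_ox · (W/L) = 6.512 mA/V².
KCL at the drain: ½ k_p (V_SG − |V_tp|)² = (V_DD − V_SG)/R.
Let x = V_SG − 1.35. Then 155 x² + x − 7.76 = 0, giving x = 0.22 V (positive root), so V_SG = 1.57 V.
I_D = (V_DD − V_SG)/R = (9.11 − 1.57) / 47.7 = 0.158 mA.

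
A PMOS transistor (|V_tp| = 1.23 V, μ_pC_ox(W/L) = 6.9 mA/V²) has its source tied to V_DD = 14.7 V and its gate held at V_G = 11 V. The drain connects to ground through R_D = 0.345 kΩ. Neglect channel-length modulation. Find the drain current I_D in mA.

I_D = 21.0 mA

V_SG = V_DD − V_G = 14.7 − 11 = 3.7 V, so V_ov = 3.7 − 1.23 = 2.47 V.
Assume saturation: I_D = ½ k_p V_ov² = 0.5 × 6.9 × 2.47² = 21 mA, giving V_SD = V_DD − I_D R_D = 14.7 − 21 × 0.345 = 7.44 V.
V_SD = 7.44 V ≥ V_ov = 2.47 V, confirming saturation.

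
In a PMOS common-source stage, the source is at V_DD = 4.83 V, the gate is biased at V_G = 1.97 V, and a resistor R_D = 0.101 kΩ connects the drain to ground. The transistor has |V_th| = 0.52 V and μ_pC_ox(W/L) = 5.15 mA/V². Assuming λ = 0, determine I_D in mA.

I_D = 14.1 mA

V_SG = V_DD − V_G = 4.83 − 1.97 = 2.86 V, so V_ov = 2.86 − 0.52 = 2.34 V.
Assume saturation: I_D = ½ k_p V_ov² = 0.5 × 5.15 × 2.34² = 14.1 mA, giving V_SD = V_DD − I_D R_D = 4.83 − 14.1 × 0.101 = 3.41 V.
V_SD = 3.41 V ≥ V_ov = 2.34 V, confirming saturation.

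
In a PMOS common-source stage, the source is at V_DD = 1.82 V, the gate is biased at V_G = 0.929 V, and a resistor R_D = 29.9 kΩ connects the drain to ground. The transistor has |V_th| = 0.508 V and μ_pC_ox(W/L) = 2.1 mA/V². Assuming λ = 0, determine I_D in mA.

V_SG = V_DD − V_G = 1.82 − 0.929 = 0.891 V, so V_ov = 0.891 − 0.508 = 0.383 V.
Assume saturation: I_D = ½ k_p V_ov² = 0.5 × 2.1 × 0.383² = 0.154 mA, giving V_SD = V_DD − I_D R_D = 1.82 − 0.154 × 29.9 = -2.79 V.
But -2.79 V < V_ov = 0.383 V, so the device is actually in triode.
In triode I_D = k_p[V_ov V_SD − ½ V_SD²] and I_D = (V_DD − V_SD)/R_D. Equating: 31.4 V_SD² − 25.05 V_SD + 1.82 = 0, giving V_SD = 0.0809 V (the root below V_ov).
I_D = (1.82 − 0.0809) / 29.9 = 0.0582 mA.

I_D = 0.0582 mA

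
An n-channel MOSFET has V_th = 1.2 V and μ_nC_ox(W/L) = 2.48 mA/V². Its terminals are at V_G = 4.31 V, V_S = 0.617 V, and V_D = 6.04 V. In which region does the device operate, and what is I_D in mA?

Saturation; I_D = 7.71 mA

V_GS = V_G − V_S = 4.31 − 0.617 = 3.69 V; V_DS = V_D − V_S = 6.04 − 0.617 = 5.42 V.
V_ov = V_GS − V_th = 3.69 − 1.2 = 2.49 V.
Since V_DS = 5.42 V ≥ V_ov = 2.49 V, the device is in saturation.
I_D = ½ k_n V_ov² = 0.5 × 2.48 × 2.49² = 7.71 mA.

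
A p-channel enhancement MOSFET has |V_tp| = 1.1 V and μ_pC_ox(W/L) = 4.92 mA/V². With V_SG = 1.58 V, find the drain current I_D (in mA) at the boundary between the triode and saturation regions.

At the boundary V_SD = V_ov = V_SG − |V_tp| = 1.58 − 1.1 = 0.48 V.
I_D = ½ k_p V_ov² = 0.5 × 4.92 × 0.48² = 0.567 mA.

I_D = 0.567 mA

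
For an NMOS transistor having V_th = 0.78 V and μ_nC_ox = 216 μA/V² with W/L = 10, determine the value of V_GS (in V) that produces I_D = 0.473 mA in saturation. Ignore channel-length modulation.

k_n = μ_nC_ox · (W/L) = 2.16 mA/V².
In saturation I_D = ½ k_n (V_GS − V_th)², so V_GS − V_th = √(2 I_D / k_n) = √(2 × 0.473 / 2.16) = 0.662 V.
V_GS = 0.78 + 0.662 = 1.44 V.

V_GS = 1.44 V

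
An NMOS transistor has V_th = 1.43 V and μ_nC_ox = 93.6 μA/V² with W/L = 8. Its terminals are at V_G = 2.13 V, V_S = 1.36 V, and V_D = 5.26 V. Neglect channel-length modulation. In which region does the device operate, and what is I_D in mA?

Cutoff; I_D = 0 mA

V_GS = V_G − V_S = 2.13 − 1.36 = 0.77 V; V_DS = V_D − V_S = 5.26 − 1.36 = 3.9 V.
V_GS = 0.77 V < V_th = 1.43 V, so the transistor is in cutoff.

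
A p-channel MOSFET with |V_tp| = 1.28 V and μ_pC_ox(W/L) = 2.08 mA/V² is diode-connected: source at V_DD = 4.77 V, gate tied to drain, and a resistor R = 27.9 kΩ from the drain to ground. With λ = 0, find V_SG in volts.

With gate tied to drain, V_SG = V_SD ≥ V_SG − |V_tp|, so the device is in saturation.
KCL at the drain: ½ k_p (V_SG − |V_tp|)² = (V_DD − V_SG)/R.
Let x = V_SG − 1.28. Then 29 x² + x − 3.49 = 0, giving x = 0.33 V (positive root), so V_SG = 1.61 V.
I_D = (V_DD − V_SG)/R = (4.77 − 1.61) / 27.9 = 0.113 mA.

V_SG = 1.61 V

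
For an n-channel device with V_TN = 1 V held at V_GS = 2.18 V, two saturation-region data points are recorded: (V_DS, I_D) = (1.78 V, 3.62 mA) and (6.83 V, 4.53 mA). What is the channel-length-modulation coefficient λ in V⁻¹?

λ = 0.0546 V⁻¹

With V_GS fixed, I_D ∝ (1 + λ V_DS) in saturation, so I_D2/I_D1 = (1 + λ V_DS2)/(1 + λ V_DS1).
4.53/3.62 = 1.251 = (1 + 6.83 λ)/(1 + 1.78 λ).
Solving: λ (I_D1 V_DS2 − I_D2 V_DS1) = I_D2 − I_D1, so λ = (4.53 − 3.62) / (3.62 × 6.83 − 4.53 × 1.78) = 0.91 / 16.7 = 0.0546 V⁻¹.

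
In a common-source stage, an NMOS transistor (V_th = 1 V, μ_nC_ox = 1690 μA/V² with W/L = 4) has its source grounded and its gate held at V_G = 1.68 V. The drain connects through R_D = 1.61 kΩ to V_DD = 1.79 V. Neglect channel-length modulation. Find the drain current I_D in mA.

I_D = 0.953 mA

V_GS = V_G = 1.68 V, so V_ov = 1.68 − 1 = 0.68 V.
k_n = μ_nC_ox · (W/L) = 6.76 mA/V².
Assume saturation: I_D = ½ k_n V_ov² = 0.5 × 6.76 × 0.68² = 1.56 mA, giving V_DS = V_DD − I_D R_D = 1.79 − 1.56 × 1.61 = -0.726 V.
But -0.726 V < V_ov = 0.68 V, so the device is actually in triode.
In triode I_D = k_n[V_ov V_DS − ½ V_DS²] and I_D = (V_DD − V_DS)/R_D. Equating: 5.44 V_DS² − 8.401 V_DS + 1.79 = 0, giving V_DS = 0.255 V (the root below V_ov).
I_D = (1.79 − 0.255) / 1.61 = 0.953 mA.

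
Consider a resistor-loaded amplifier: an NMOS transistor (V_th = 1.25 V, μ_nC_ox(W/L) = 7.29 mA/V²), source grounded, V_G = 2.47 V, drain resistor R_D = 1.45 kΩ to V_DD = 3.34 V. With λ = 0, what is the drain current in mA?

I_D = 2.12 mA

V_GS = V_G = 2.47 V, so V_ov = 2.47 − 1.25 = 1.22 V.
Assume saturation: I_D = ½ k_n V_ov² = 0.5 × 7.29 × 1.22² = 5.43 mA, giving V_DS = V_DD − I_D R_D = 3.34 − 5.43 × 1.45 = -4.53 V.
But -4.53 V < V_ov = 1.22 V, so the device is actually in triode.
In triode I_D = k_n[V_ov V_DS − ½ V_DS²] and I_D = (V_DD − V_DS)/R_D. Equating: 5.29 V_DS² − 13.9 V_DS + 3.34 = 0, giving V_DS = 0.268 V (the root below V_ov).
I_D = (3.34 − 0.268) / 1.45 = 2.12 mA.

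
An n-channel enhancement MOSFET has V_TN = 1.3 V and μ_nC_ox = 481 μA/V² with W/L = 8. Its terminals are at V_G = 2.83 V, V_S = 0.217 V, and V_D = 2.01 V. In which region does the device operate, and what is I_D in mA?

Saturation; I_D = 3.32 mA

V_GS = V_G − V_S = 2.83 − 0.217 = 2.61 V; V_DS = V_D − V_S = 2.01 − 0.217 = 1.79 V.
k_n = μ_nC_ox · (W/L) = 3.848 mA/V².
V_ov = V_GS − V_TN = 2.61 − 1.3 = 1.31 V.
Since V_DS = 1.79 V ≥ V_ov = 1.31 V, the device is in saturation.
I_D = ½ k_n V_ov² = 0.5 × 3.848 × 1.31² = 3.32 mA.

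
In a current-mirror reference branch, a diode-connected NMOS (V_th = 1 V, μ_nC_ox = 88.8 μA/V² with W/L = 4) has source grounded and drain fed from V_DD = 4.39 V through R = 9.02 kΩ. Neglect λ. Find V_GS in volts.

V_GS = 2.18 V

With gate tied to drain, V_GS = V_DS ≥ V_GS − V_th, so the device is in saturation.
k_n = μ_nC_ox · (W/L) = 0.3552 mA/V².
KCL at the drain: ½ k_n (V_GS − V_th)² = (V_DD − V_GS)/R.
Let x = V_GS − 1. Then 1.6 x² + x − 3.39 = 0, giving x = 1.18 V (positive root), so V_GS = 2.18 V.
I_D = (V_DD − V_GS)/R = (4.39 − 2.18) / 9.02 = 0.245 mA.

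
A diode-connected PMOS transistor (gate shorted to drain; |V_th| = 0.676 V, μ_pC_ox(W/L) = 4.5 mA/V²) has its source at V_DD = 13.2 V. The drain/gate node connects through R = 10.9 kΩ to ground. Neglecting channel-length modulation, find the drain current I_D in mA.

I_D = 1.09 mA

With gate tied to drain, V_SG = V_SD ≥ V_SG − |V_th|, so the device is in saturation.
KCL at the drain: ½ k_p (V_SG − |V_th|)² = (V_DD − V_SG)/R.
Let x = V_SG − 0.676. Then 24.5 x² + x − 12.52 = 0, giving x = 0.695 V (positive root), so V_SG = 1.37 V.
I_D = (V_DD − V_SG)/R = (13.2 − 1.37) / 10.9 = 1.09 mA.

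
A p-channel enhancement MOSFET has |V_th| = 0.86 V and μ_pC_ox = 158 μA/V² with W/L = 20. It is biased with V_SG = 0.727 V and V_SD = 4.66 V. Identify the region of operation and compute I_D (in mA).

V_SG = 0.727 V < |V_th| = 0.86 V, so the transistor is in cutoff.

Cutoff; I_D = 0 mA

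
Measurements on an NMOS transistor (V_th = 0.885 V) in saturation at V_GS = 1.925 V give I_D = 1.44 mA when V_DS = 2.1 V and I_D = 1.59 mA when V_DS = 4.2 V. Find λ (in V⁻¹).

λ = 0.0554 V⁻¹

With V_GS fixed, I_D ∝ (1 + λ V_DS) in saturation, so I_D2/I_D1 = (1 + λ V_DS2)/(1 + λ V_DS1).
1.59/1.44 = 1.104 = (1 + 4.2 λ)/(1 + 2.1 λ).
Solving: λ (I_D1 V_DS2 − I_D2 V_DS1) = I_D2 − I_D1, so λ = (1.59 − 1.44) / (1.44 × 4.2 − 1.59 × 2.1) = 0.15 / 2.71 = 0.0554 V⁻¹.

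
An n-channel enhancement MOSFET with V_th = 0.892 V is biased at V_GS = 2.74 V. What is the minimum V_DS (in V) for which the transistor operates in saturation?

The boundary between triode and saturation is V_DS = V_GS − V_th = V_ov.
V_ov = 2.74 − 0.892 = 1.85 V.

V_DS,sat = 1.85 V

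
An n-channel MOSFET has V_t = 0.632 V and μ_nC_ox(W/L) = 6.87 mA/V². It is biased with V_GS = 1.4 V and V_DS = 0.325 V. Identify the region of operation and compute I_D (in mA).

Triode; I_D = 1.35 mA

V_ov = V_GS − V_t = 1.4 − 0.632 = 0.768 V.
Since V_DS = 0.325 V < V_ov = 0.768 V, the device is in the triode region.
I_D = k_n [V_ov · V_DS − ½ V_DS²] = 6.87 × [0.768 × 0.325 − 0.5 × 0.325²] = 1.35 mA.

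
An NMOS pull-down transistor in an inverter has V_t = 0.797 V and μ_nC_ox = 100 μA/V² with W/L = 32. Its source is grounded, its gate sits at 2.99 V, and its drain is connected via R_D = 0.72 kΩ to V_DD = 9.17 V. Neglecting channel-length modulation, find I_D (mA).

V_GS = V_G = 2.99 V, so V_ov = 2.99 − 0.797 = 2.19 V.
k_n = μ_nC_ox · (W/L) = 3.2 mA/V².
Assume saturation: I_D = ½ k_n V_ov² = 0.5 × 3.2 × 2.19² = 7.69 mA, giving V_DS = V_DD − I_D R_D = 9.17 − 7.69 × 0.72 = 3.63 V.
V_DS = 3.63 V ≥ V_ov = 2.19 V, confirming saturation.

I_D = 7.69 mA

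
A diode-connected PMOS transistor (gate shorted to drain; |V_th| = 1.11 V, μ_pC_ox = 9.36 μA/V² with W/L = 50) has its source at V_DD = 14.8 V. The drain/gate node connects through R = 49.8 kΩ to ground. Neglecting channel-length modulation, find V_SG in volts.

With gate tied to drain, V_SG = V_SD ≥ V_SG − |V_th|, so the device is in saturation.
k_p = μ_pC_ox · (W/L) = 0.468 mA/V².
KCL at the drain: ½ k_p (V_SG − |V_th|)² = (V_DD − V_SG)/R.
Let x = V_SG − 1.11. Then 11.7 x² + x − 13.69 = 0, giving x = 1.04 V (positive root), so V_SG = 2.15 V.
I_D = (V_DD − V_SG)/R = (14.8 − 2.15) / 49.8 = 0.254 mA.

V_SG = 2.15 V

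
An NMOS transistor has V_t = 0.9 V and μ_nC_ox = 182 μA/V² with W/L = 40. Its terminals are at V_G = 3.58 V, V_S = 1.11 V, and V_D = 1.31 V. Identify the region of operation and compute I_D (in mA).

V_GS = V_G − V_S = 3.58 − 1.11 = 2.47 V; V_DS = V_D − V_S = 1.31 − 1.11 = 0.2 V.
k_n = μ_nC_ox · (W/L) = 7.28 mA/V².
V_ov = V_GS − V_t = 2.47 − 0.9 = 1.57 V.
Since V_DS = 0.2 V < V_ov = 1.57 V, the device is in the triode region.
I_D = k_n [V_ov · V_DS − ½ V_DS²] = 7.28 × [1.57 × 0.2 − 0.5 × 0.2²] = 2.14 mA.

Triode; I_D = 2.14 mA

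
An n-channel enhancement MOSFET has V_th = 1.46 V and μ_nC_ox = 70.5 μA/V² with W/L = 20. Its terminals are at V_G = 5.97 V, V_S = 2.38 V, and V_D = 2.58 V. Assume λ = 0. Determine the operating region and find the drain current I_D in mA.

Triode; I_D = 0.572 mA

V_GS = V_G − V_S = 5.97 − 2.38 = 3.59 V; V_DS = V_D − V_S = 2.58 − 2.38 = 0.2 V.
k_n = μ_nC_ox · (W/L) = 1.41 mA/V².
V_ov = V_GS − V_th = 3.59 − 1.46 = 2.13 V.
Since V_DS = 0.2 V < V_ov = 2.13 V, the device is in the triode region.
I_D = k_n [V_ov · V_DS − ½ V_DS²] = 1.41 × [2.13 × 0.2 − 0.5 × 0.2²] = 0.572 mA.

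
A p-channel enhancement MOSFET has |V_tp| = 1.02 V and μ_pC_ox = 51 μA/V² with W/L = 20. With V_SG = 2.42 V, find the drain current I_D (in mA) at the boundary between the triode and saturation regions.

At the boundary V_SD = V_ov = V_SG − |V_tp| = 2.42 − 1.02 = 1.4 V.
k_p = μ_pC_ox · (W/L) = 1.02 mA/V².
I_D = ½ k_p V_ov² = 0.5 × 1.02 × 1.4² = 1 mA.

I_D = 1.00 mA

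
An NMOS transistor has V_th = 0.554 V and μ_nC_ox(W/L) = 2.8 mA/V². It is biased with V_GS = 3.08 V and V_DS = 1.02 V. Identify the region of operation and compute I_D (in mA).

Triode; I_D = 5.76 mA

V_ov = V_GS − V_th = 3.08 − 0.554 = 2.53 V.
Since V_DS = 1.02 V < V_ov = 2.53 V, the device is in the triode region.
I_D = k_n [V_ov · V_DS − ½ V_DS²] = 2.8 × [2.53 × 1.02 − 0.5 × 1.02²] = 5.76 mA.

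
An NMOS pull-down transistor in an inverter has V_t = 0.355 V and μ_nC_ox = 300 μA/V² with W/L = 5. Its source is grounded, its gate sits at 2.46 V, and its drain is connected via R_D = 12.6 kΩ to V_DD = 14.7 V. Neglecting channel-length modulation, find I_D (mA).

V_GS = V_G = 2.46 V, so V_ov = 2.46 − 0.355 = 2.1 V.
k_n = μ_nC_ox · (W/L) = 1.5 mA/V².
Assume saturation: I_D = ½ k_n V_ov² = 0.5 × 1.5 × 2.1² = 3.32 mA, giving V_DS = V_DD − I_D R_D = 14.7 − 3.32 × 12.6 = -27.2 V.
But -27.2 V < V_ov = 2.1 V, so the device is actually in triode.
In triode I_D = k_n[V_ov V_DS − ½ V_DS²] and I_D = (V_DD − V_DS)/R_D. Equating: 9.45 V_DS² − 40.78 V_DS + 14.7 = 0, giving V_DS = 0.397 V (the root below V_ov).
I_D = (14.7 − 0.397) / 12.6 = 1.14 mA.

I_D = 1.14 mA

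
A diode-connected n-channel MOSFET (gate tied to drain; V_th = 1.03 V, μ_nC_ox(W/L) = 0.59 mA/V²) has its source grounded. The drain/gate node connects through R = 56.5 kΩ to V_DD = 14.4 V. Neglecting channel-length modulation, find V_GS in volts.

V_GS = 1.90 V

With gate tied to drain, V_GS = V_DS ≥ V_GS − V_th, so the device is in saturation.
KCL at the drain: ½ k_n (V_GS − V_th)² = (V_DD − V_GS)/R.
Let x = V_GS − 1.03. Then 16.7 x² + x − 13.37 = 0, giving x = 0.866 V (positive root), so V_GS = 1.9 V.
I_D = (V_DD − V_GS)/R = (14.4 − 1.9) / 56.5 = 0.221 mA.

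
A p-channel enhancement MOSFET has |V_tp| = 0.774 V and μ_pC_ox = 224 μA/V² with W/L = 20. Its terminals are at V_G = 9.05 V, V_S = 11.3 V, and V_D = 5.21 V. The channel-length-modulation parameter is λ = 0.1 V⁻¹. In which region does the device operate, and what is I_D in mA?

Saturation; I_D = 7.85 mA

V_SG = V_S − V_G = 11.3 − 9.05 = 2.25 V; V_SD = V_S − V_D = 11.3 − 5.21 = 6.09 V.
k_p = μ_pC_ox · (W/L) = 4.48 mA/V².
V_ov = V_SG − |V_tp| = 2.25 − 0.774 = 1.48 V.
Since V_SD = 6.09 V ≥ V_ov = 1.48 V, the device is in saturation.
I_D = ½ k_p V_ov² (1 + λ V_SD) = 0.5 × 4.48 × 1.48² × (1 + 0.1 × 6.09) = 7.85 mA.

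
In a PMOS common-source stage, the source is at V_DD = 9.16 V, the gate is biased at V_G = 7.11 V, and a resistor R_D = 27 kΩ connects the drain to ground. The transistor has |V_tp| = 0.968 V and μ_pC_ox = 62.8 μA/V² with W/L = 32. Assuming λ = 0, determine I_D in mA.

I_D = 0.333 mA

V_SG = V_DD − V_G = 9.16 − 7.11 = 2.05 V, so V_ov = 2.05 − 0.968 = 1.08 V.
k_p = μ_pC_ox · (W/L) = 2.01 mA/V².
Assume saturation: I_D = ½ k_p V_ov² = 0.5 × 2.01 × 1.08² = 1.18 mA, giving V_SD = V_DD − I_D R_D = 9.16 − 1.18 × 27 = -22.6 V.
But -22.6 V < V_ov = 1.08 V, so the device is actually in triode.
In triode I_D = k_p[V_ov V_SD − ½ V_SD²] and I_D = (V_DD − V_SD)/R_D. Equating: 27.1 V_SD² − 59.71 V_SD + 9.16 = 0, giving V_SD = 0.166 V (the root below V_ov).
I_D = (9.16 − 0.166) / 27 = 0.333 mA.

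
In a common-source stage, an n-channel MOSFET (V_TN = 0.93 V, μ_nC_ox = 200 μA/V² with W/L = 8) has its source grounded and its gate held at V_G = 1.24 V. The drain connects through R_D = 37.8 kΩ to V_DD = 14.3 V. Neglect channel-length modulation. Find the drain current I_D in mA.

V_GS = V_G = 1.24 V, so V_ov = 1.24 − 0.93 = 0.31 V.
k_n = μ_nC_ox · (W/L) = 1.6 mA/V².
Assume saturation: I_D = ½ k_n V_ov² = 0.5 × 1.6 × 0.31² = 0.0769 mA, giving V_DS = V_DD − I_D R_D = 14.3 − 0.0769 × 37.8 = 11.4 V.
V_DS = 11.4 V ≥ V_ov = 0.31 V, confirming saturation.

I_D = 0.0769 mA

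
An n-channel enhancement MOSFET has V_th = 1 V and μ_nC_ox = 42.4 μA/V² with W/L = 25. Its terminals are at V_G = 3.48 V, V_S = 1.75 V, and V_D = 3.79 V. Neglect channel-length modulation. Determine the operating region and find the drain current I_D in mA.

V_GS = V_G − V_S = 3.48 − 1.75 = 1.73 V; V_DS = V_D − V_S = 3.79 − 1.75 = 2.04 V.
k_n = μ_nC_ox · (W/L) = 1.06 mA/V².
V_ov = V_GS − V_th = 1.73 − 1 = 0.73 V.
Since V_DS = 2.04 V ≥ V_ov = 0.73 V, the device is in saturation.
I_D = ½ k_n V_ov² = 0.5 × 1.06 × 0.73² = 0.282 mA.

Saturation; I_D = 0.282 mA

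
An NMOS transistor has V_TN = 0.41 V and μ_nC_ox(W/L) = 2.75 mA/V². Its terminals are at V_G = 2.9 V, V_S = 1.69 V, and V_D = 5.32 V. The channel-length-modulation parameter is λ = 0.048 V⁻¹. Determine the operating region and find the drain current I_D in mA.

V_GS = V_G − V_S = 2.9 − 1.69 = 1.21 V; V_DS = V_D − V_S = 5.32 − 1.69 = 3.63 V.
V_ov = V_GS − V_TN = 1.21 − 0.41 = 0.8 V.
Since V_DS = 3.63 V ≥ V_ov = 0.8 V, the device is in saturation.
I_D = ½ k_n V_ov² (1 + λ V_DS) = 0.5 × 2.75 × 0.8² × (1 + 0.048 × 3.63) = 1.03 mA.

Saturation; I_D = 1.03 mA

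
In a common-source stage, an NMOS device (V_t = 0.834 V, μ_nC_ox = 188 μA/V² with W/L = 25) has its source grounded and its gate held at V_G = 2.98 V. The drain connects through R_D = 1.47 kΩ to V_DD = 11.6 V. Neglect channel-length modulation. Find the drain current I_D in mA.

V_GS = V_G = 2.98 V, so V_ov = 2.98 − 0.834 = 2.15 V.
k_n = μ_nC_ox · (W/L) = 4.7 mA/V².
Assume saturation: I_D = ½ k_n V_ov² = 0.5 × 4.7 × 2.15² = 10.8 mA, giving V_DS = V_DD − I_D R_D = 11.6 − 10.8 × 1.47 = -4.31 V.
But -4.31 V < V_ov = 2.15 V, so the device is actually in triode.
In triode I_D = k_n[V_ov V_DS − ½ V_DS²] and I_D = (V_DD − V_DS)/R_D. Equating: 3.45 V_DS² − 15.83 V_DS + 11.6 = 0, giving V_DS = 0.916 V (the root below V_ov).
I_D = (11.6 − 0.916) / 1.47 = 7.27 mA.

I_D = 7.27 mA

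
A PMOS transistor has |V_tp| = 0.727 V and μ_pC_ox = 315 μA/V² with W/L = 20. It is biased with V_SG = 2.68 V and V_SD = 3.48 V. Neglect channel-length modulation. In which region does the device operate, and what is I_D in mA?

Saturation; I_D = 12.0 mA

k_p = μ_pC_ox · (W/L) = 6.3 mA/V².
V_ov = V_SG − |V_tp| = 2.68 − 0.727 = 1.95 V.
Since V_SD = 3.48 V ≥ V_ov = 1.95 V, the device is in saturation.
I_D = ½ k_p V_ov² = 0.5 × 6.3 × 1.95² = 12 mA.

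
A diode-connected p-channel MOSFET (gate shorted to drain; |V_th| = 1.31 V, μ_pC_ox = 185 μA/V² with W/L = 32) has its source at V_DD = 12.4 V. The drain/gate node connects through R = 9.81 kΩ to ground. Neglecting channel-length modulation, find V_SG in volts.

V_SG = 1.91 V

With gate tied to drain, V_SG = V_SD ≥ V_SG − |V_th|, so the device is in saturation.
k_p = μ_pC_ox · (W/L) = 5.92 mA/V².
KCL at the drain: ½ k_p (V_SG − |V_th|)² = (V_DD − V_SG)/R.
Let x = V_SG − 1.31. Then 29 x² + x − 11.09 = 0, giving x = 0.601 V (positive root), so V_SG = 1.91 V.
I_D = (V_DD − V_SG)/R = (12.4 − 1.91) / 9.81 = 1.07 mA.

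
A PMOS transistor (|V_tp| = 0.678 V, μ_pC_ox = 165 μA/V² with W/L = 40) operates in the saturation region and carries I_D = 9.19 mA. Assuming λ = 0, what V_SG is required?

V_SG = 2.35 V

k_p = μ_pC_ox · (W/L) = 6.6 mA/V².
In saturation I_D = ½ k_p (V_SG − |V_tp|)², so V_SG − |V_tp| = √(2 I_D / k_p) = √(2 × 9.19 / 6.6) = 1.67 V.
V_SG = 0.678 + 1.67 = 2.35 V.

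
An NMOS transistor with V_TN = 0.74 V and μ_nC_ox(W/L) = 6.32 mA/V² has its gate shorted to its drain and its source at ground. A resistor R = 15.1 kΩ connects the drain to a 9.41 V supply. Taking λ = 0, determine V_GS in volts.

V_GS = 1.16 V

With gate tied to drain, V_GS = V_DS ≥ V_GS − V_TN, so the device is in saturation.
KCL at the drain: ½ k_n (V_GS − V_TN)² = (V_DD − V_GS)/R.
Let x = V_GS − 0.74. Then 47.7 x² + x − 8.67 = 0, giving x = 0.416 V (positive root), so V_GS = 1.16 V.
I_D = (V_DD − V_GS)/R = (9.41 − 1.16) / 15.1 = 0.547 mA.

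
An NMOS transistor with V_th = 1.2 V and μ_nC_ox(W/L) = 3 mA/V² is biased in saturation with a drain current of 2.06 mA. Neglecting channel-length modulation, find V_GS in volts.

In saturation I_D = ½ k_n (V_GS − V_th)², so V_GS − V_th = √(2 I_D / k_n) = √(2 × 2.06 / 3) = 1.17 V.
V_GS = 1.2 + 1.17 = 2.37 V.

V_GS = 2.37 V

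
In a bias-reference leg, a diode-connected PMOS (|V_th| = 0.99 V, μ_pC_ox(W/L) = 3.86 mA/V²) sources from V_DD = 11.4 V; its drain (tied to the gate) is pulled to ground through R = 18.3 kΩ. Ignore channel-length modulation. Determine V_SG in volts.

With gate tied to drain, V_SG = V_SD ≥ V_SG − |V_th|, so the device is in saturation.
KCL at the drain: ½ k_p (V_SG − |V_th|)² = (V_DD − V_SG)/R.
Let x = V_SG − 0.99. Then 35.3 x² + x − 10.41 = 0, giving x = 0.529 V (positive root), so V_SG = 1.52 V.
I_D = (V_DD − V_SG)/R = (11.4 − 1.52) / 18.3 = 0.54 mA.

V_SG = 1.52 V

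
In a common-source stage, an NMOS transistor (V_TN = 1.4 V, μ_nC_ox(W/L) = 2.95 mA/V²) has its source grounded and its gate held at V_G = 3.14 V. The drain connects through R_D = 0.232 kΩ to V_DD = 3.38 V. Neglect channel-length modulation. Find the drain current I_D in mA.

I_D = 4.47 mA

V_GS = V_G = 3.14 V, so V_ov = 3.14 − 1.4 = 1.74 V.
Assume saturation: I_D = ½ k_n V_ov² = 0.5 × 2.95 × 1.74² = 4.47 mA, giving V_DS = V_DD − I_D R_D = 3.38 − 4.47 × 0.232 = 2.34 V.
V_DS = 2.34 V ≥ V_ov = 1.74 V, confirming saturation.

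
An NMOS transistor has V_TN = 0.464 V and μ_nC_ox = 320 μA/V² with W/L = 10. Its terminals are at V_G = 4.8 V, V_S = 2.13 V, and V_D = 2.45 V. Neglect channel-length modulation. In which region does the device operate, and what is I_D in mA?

Triode; I_D = 2.10 mA

V_GS = V_G − V_S = 4.8 − 2.13 = 2.67 V; V_DS = V_D − V_S = 2.45 − 2.13 = 0.32 V.
k_n = μ_nC_ox · (W/L) = 3.2 mA/V².
V_ov = V_GS − V_TN = 2.67 − 0.464 = 2.21 V.
Since V_DS = 0.32 V < V_ov = 2.21 V, the device is in the triode region.
I_D = k_n [V_ov · V_DS − ½ V_DS²] = 3.2 × [2.21 × 0.32 − 0.5 × 0.32²] = 2.1 mA.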